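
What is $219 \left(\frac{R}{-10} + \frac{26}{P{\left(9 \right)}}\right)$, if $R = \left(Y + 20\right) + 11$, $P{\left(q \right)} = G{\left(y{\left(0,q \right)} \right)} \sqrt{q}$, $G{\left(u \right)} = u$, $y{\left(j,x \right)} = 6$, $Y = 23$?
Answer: $- \frac{12994}{15} \approx -866.27$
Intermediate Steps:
$P{\left(q \right)} = 6 \sqrt{q}$
$R = 54$ ($R = \left(23 + 20\right) + 11 = 43 + 11 = 54$)
$219 \left(\frac{R}{-10} + \frac{26}{P{\left(9 \right)}}\right) = 219 \left(\frac{54}{-10} + \frac{26}{6 \sqrt{9}}\right) = 219 \left(54 \left(- \frac{1}{10}\right) + \frac{26}{6 \cdot 3}\right) = 219 \left(- \frac{27}{5} + \frac{26}{18}\right) = 219 \left(- \frac{27}{5} + 26 \cdot \frac{1}{18}\right) = 219 \left(- \frac{27}{5} + \frac{13}{9}\right) = 219 \left(- \frac{178}{45}\right) = - \frac{12994}{15}$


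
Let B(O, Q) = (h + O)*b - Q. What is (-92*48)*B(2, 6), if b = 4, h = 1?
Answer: -26496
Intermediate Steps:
B(O, Q) = 4 - Q + 4*O (B(O, Q) = (1 + O)*4 - Q = (4 + 4*O) - Q = 4 - Q + 4*O)
(-92*48)*B(2, 6) = (-92*48)*(4 - 1*6 + 4*2) = -4416*(4 - 6 + 8) = -4416*6 = -26496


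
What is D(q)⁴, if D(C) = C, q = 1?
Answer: 1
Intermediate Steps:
D(q)⁴ = 1⁴ = 1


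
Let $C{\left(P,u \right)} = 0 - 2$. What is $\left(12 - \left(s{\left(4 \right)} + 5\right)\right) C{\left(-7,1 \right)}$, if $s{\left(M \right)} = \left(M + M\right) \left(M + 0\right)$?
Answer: $50$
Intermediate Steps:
$C{\left(P,u \right)} = -2$ ($C{\left(P,u \right)} = 0 - 2 = -2$)
$s{\left(M \right)} = 2 M^{2}$ ($s{\left(M \right)} = 2 M M = 2 M^{2}$)
$\left(12 - \left(s{\left(4 \right)} + 5\right)\right) C{\left(-7,1 \right)} = \left(12 - \left(2 \cdot 4^{2} + 5\right)\right) \left(-2\right) = \left(12 - \left(2 \cdot 16 + 5\right)\right) \left(-2\right) = \left(12 - \left(32 + 5\right)\right) \left(-2\right) = \left(12 - 37\right) \left(-2\right) = \left(-25\right) \left(-2\right) = 50$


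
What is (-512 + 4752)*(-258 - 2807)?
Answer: -12995600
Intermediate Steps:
(-512 + 4752)*(-258 - 2807) = 4240*(-3065) = -12995600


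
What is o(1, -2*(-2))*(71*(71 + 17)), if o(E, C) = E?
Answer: 6248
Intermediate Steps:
o(1, -2*(-2))*(71*(71 + 17)) = 1*(71*(71 + 17)) = 1*(71*88) = 1*6248 = 6248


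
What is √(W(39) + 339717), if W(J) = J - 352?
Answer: 2*√84851 ≈ 582.58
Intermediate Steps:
W(J) = -352 + J
√(W(39) + 339717) = √((-352 + 39) + 339717) = √(-313 + 339717) = √339404 = 2*√84851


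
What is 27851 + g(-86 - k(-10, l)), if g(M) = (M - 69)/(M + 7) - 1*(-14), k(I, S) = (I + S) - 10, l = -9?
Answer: 696688/25 ≈ 27868.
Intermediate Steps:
k(I, S) = -10 + I + S
g(M) = 14 + (-69 + M)/(7 + M) (g(M) = (-69 + M)/(7 + M) + 14 = 14 + (-69 + M)/(7 + M))
27851 + g(-86 - k(-10, l)) = 27851 + (29 + 15*(-86 - (-10 - 10 - 9)))/(7 + (-86 - (-10 - 10 - 9))) = 27851 + (29 + 15*(-86 - 1*(-29)))/(7 + (-86 - 1*(-29))) = 27851 + (29 + 15*(-86 + 29))/(7 + (-86 + 29)) = 27851 + (29 + 15*(-57))/(7 - 57) = 27851 + (29 - 855)/(-50) = 27851 - 1/50*(-826) = 27851 + 413/25 = 696688/25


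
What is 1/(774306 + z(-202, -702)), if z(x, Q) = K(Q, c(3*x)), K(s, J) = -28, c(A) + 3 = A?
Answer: 1/774278 ≈ 1.2915e-6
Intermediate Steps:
c(A) = -3 + A
z(x, Q) = -28
1/(774306 + z(-202, -702)) = 1/(774306 - 28) = 1/774278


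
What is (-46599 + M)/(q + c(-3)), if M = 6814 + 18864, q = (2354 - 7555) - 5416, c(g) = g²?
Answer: 20921/10608 ≈ 1.9722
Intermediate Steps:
q = -10617 (q = -5201 - 5416 = -10617)
M = 25678
(-46599 + M)/(q + c(-3)) = (-46599 + 25678)/(-10617 + (-3)²) = -20921/(-10617 + 9) = -20921/(-10608) = -20921*(-1/10608) = 20921/10608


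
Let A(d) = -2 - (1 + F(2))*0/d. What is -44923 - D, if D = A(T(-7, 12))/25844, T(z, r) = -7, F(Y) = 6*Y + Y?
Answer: -580495005/12922 ≈ -44923.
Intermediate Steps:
F(Y) = 7*Y
A(d) = -2 (A(d) = -2 - (1 + 7*2)*0/d = -2 - (1 + 14)*0/d = -2 - 15*0/d = -2 - 0/d = -2 - 1*0 = -2 + 0 = -2)
D = -1/12922 (D = -2/25844 = -2*1/25844 = -1/12922 ≈ -7.7387e-5)
-44923 - D = -44923 - 1*(-1/12922) = -44923 + 1/12922 = -580495005/12922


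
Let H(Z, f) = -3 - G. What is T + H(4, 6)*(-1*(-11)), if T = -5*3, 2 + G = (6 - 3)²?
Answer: -125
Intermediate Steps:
G = 7 (G = -2 + (6 - 3)² = -2 + 3² = -2 + 9 = 7)
T = -15
H(Z, f) = -10 (H(Z, f) = -3 - 1*7 = -3 - 7 = -10)
T + H(4, 6)*(-1*(-11)) = -15 - (-10)*(-11) = -15 - 10*11 = -15 - 110 = -125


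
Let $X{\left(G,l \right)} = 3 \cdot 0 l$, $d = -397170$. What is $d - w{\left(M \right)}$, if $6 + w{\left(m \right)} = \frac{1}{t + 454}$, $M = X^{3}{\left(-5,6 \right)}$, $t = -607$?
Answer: $- \frac{60766091}{153} \approx -3.9716 \cdot 10^{5}$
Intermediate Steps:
$X{\left(G,l \right)} = 0$ ($X{\left(G,l \right)} = 0 l = 0$)
$M = 0$ ($M = 0^{3} = 0$)
$w{\left(m \right)} = - \frac{919}{153}$ ($w{\left(m \right)} = -6 + \frac{1}{-607 + 454} = -6 + \frac{1}{-153} = -6 - \frac{1}{153} = - \frac{919}{153}$)
$d - w{\left(M \right)} = -397170 - - \frac{919}{153} = -397170 + \frac{919}{153} = - \frac{60766091}{153}$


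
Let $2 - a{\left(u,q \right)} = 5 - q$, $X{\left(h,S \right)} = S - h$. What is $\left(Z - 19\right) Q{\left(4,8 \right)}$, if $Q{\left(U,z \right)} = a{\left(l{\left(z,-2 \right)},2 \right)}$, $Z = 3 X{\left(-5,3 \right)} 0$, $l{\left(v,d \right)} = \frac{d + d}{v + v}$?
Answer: $19$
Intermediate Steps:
$l{\left(v,d \right)} = \frac{d}{v}$ ($l{\left(v,d \right)} = \frac{2 d}{2 v} = 2 d \frac{1}{2 v} = \frac{d}{v}$)
$Z = 0$ ($Z = 3 \left(3 - -5\right) 0 = 3 \left(3 + 5\right) 0 = 3 \cdot 8 \cdot 0 = 24 \cdot 0 = 0$)
$a{\left(u,q \right)} = -3 + q$ ($a{\left(u,q \right)} = 2 - \left(5 - q\right) = 2 + \left(-5 + q\right) = -3 + q$)
$Q{\left(U,z \right)} = -1$ ($Q{\left(U,z \right)} = -3 + 2 = -1$)
$\left(Z - 19\right) Q{\left(4,8 \right)} = \left(0 - 19\right) \left(-1\right) = \left(-19\right) \left(-1\right) = 19$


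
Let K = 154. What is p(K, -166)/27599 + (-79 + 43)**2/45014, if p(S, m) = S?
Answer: 1940930/56470063 ≈ 0.034371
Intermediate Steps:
p(K, -166)/27599 + (-79 + 43)**2/45014 = 154/27599 + (-79 + 43)**2/45014 = 154*(1/27599) + (-36)**2*(1/45014) = 14/2509 + 1296*(1/45014) = 14/2509 + 648/22507 = 1940930/56470063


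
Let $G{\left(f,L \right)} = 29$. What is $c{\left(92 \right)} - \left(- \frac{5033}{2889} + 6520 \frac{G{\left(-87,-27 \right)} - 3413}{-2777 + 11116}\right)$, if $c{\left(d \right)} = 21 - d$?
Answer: $\frac{62073454366}{24091371} \approx 2576.6$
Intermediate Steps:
$c{\left(92 \right)} - \left(- \frac{5033}{2889} + 6520 \frac{G{\left(-87,-27 \right)} - 3413}{-2777 + 11116}\right) = \left(21 - 92\right) - \left(- \frac{5033}{2889} + 6520 \frac{29 - 3413}{-2777 + 11116}\right) = \left(21 - 92\right) - \left(- \frac{5033}{2889} + \frac{6520}{8339 \frac{1}{-3384}}\right) = -71 - \left(- \frac{5033}{2889} + \frac{6520}{8339 \left(- \frac{1}{3384}\right)}\right) = -71 - \left(- \frac{5033}{2889} + \frac{6520}{- \frac{8339}{3384}}\right) = -71 + \left(\left(-6520\right) \left(- \frac{3384}{8339}\right) + \frac{5033}{2889}\right) = -71 + \left(\frac{22063680}{8339} + \frac{5033}{2889}\right) = -71 + \frac{63783941707}{24091371} = \frac{62073454366}{24091371}$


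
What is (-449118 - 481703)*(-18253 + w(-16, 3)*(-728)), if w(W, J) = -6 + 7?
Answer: 17667913401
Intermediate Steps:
w(W, J) = 1
(-449118 - 481703)*(-18253 + w(-16, 3)*(-728)) = (-449118 - 481703)*(-18253 + 1*(-728)) = -930821*(-18253 - 728) = -930821*(-18981) = 17667913401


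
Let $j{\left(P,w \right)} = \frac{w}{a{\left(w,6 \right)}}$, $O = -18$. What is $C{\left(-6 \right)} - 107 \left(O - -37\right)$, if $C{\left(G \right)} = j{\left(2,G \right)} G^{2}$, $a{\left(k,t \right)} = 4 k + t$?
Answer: $-2021$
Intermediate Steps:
$a{\left(k,t \right)} = t + 4 k$
$j{\left(P,w \right)} = \frac{w}{6 + 4 w}$
$C{\left(G \right)} = \frac{G^{3}}{2 \left(3 + 2 G\right)}$ ($C{\left(G \right)} = \frac{G}{2 \left(3 + 2 G\right)} G^{2} = \frac{G^{3}}{2 \left(3 + 2 G\right)}$)
$C{\left(-6 \right)} - 107 \left(O - -37\right) = \frac{\left(-6\right)^{3}}{2 \left(3 + 2 \left(-6\right)\right)} - 107 \left(-18 - -37\right) = \frac{1}{2} \left(-216\right) \frac{1}{3 - 12} - 107 \left(-18 + 37\right) = \frac{1}{2} \left(-216\right) \frac{1}{-9} - 2033 = \frac{1}{2} \left(-216\right) \left(- \frac{1}{9}\right) - 2033 = 12 - 2033 = -2021$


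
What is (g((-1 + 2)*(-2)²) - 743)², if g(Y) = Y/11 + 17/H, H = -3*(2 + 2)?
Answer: 9646186225/17424 ≈ 5.5362e+5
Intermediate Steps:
H = -12 (H = -3*4 = -12)
g(Y) = -17/12 + Y/11 (g(Y) = Y/11 + 17/(-12) = Y*(1/11) + 17*(-1/12) = Y/11 - 17/12 = -17/12 + Y/11)
(g((-1 + 2)*(-2)²) - 743)² = ((-17/12 + ((-1 + 2)*(-2)²)/11) - 743)² = ((-17/12 + (1*4)/11) - 743)² = ((-17/12 + (1/11)*4) - 743)² = ((-17/12 + 4/11) - 743)² = (-139/132 - 743)² = (-98215/132)² = 9646186225/17424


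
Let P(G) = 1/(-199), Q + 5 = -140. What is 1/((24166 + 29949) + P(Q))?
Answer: 199/10768884 ≈ 1.8479e-5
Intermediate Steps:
Q = -145 (Q = -5 - 140 = -145)
P(G) = -1/199
1/((24166 + 29949) + P(Q)) = 1/((24166 + 29949) - 1/199) = 1/(54115 - 1/199) = 1/(10768884/199) = 199/10768884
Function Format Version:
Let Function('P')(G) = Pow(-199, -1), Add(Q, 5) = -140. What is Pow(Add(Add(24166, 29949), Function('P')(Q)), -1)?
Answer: Rational(199, 10768884) ≈ 1.8479e-5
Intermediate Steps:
Q = -145 (Q = Add(-5, -140) = -145)
Function('P')(G) = Rational(-1, 199)
Pow(Add(Add(24166, 29949), Function('P')(Q)), -1) = Pow(Add(Add(24166, 29949), Rational(-1, 199)), -1) = Pow(Add(54115, Rational(-1, 199)), -1) = Pow(Rational(10768884, 199), -1) = Rational(199, 10768884)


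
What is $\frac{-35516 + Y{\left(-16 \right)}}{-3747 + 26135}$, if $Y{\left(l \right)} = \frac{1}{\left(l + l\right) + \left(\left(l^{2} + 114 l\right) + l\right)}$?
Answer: $- \frac{57393857}{36179008} \approx -1.5864$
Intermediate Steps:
$Y{\left(l \right)} = \frac{1}{l^{2} + 117 l}$ ($Y{\left(l \right)} = \frac{1}{2 l + \left(l^{2} + 115 l\right)} = \frac{1}{l^{2} + 117 l}$)
$\frac{-35516 + Y{\left(-16 \right)}}{-3747 + 26135} = \frac{-35516 + \frac{1}{\left(-16\right) \left(117 - 16\right)}}{-3747 + 26135} = \frac{-35516 - \frac{1}{16 \cdot 101}}{22388} = \left(-35516 - \frac{1}{1616}\right) \frac{1}{22388} = \left(- \frac{57393857}{1616}\right) \frac{1}{22388} = - \frac{57393857}{36179008}$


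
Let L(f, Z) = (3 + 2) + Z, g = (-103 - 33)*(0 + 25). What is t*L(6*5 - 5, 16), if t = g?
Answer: -71400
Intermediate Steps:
g = -3400 (g = -136*25 = -3400)
L(f, Z) = 5 + Z
t = -3400
t*L(6*5 - 5, 16) = -3400*(5 + 16) = -3400*21 = -71400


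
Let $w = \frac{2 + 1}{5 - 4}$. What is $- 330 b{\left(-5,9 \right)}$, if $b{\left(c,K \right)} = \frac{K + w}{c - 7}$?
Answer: $330$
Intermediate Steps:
$w = 3$ ($w = \frac{3}{1} = 3 \cdot 1 = 3$)
$b{\left(c,K \right)} = \frac{3 + K}{-7 + c}$ ($b{\left(c,K \right)} = \frac{K + 3}{c - 7} = \frac{3 + K}{-7 + c}$)
$- 330 b{\left(-5,9 \right)} = - 330 \frac{3 + 9}{-7 - 5} = - 330 \frac{1}{-12} \cdot 12 = - 330 \left(\left(- \frac{1}{12}\right) 12\right) = \left(-330\right) \left(-1\right) = 330$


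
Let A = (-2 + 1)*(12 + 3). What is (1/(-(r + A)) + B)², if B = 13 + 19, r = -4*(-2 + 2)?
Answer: 231361/225 ≈ 1028.3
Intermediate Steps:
A = -15 (A = -1*15 = -15)
r = 0 (r = -4*0 = 0)
B = 32
(1/(-(r + A)) + B)² = (1/(-(0 - 15)) + 32)² = (1/(-1*(-15)) + 32)² = (1/15 + 32)² = (481/15)² = 231361/225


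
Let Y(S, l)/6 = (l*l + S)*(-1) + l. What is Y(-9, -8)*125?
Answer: -47250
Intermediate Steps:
Y(S, l) = -6*S - 6*l**2 + 6*l (Y(S, l) = 6*((l*l + S)*(-1) + l) = 6*((l**2 + S)*(-1) + l) = 6*((S + l**2)*(-1) + l) = 6*((-S - l**2) + l) = 6*(l - S - l**2) = -6*S - 6*l**2 + 6*l)
Y(-9, -8)*125 = (-6*(-9) - 6*(-8)**2 + 6*(-8))*125 = (54 - 6*64 - 48)*125 = (54 - 384 - 48)*125 = -378*125 = -47250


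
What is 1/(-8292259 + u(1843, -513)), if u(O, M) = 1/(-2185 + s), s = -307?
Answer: -2492/20664309429 ≈ -1.2059e-7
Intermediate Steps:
u(O, M) = -1/2492 (u(O, M) = 1/(-2185 - 307) = 1/(-2492) = -1/2492)
1/(-8292259 + u(1843, -513)) = 1/(-8292259 - 1/2492) = 1/(-20664309429/2492) = -2492/20664309429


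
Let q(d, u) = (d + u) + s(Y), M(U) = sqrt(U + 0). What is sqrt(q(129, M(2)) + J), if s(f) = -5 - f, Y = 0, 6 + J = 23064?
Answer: sqrt(23182 + sqrt(2)) ≈ 152.26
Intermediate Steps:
J = 23058 (J = -6 + 23064 = 23058)
M(U) = sqrt(U)
q(d, u) = -5 + d + u (q(d, u) = (d + u) + (-5 - 1*0) = (d + u) + (-5 + 0) = (d + u) - 5 = -5 + d + u)
sqrt(q(129, M(2)) + J) = sqrt((-5 + 129 + sqrt(2)) + 23058) = sqrt((124 + sqrt(2)) + 23058) = sqrt(23182 + sqrt(2))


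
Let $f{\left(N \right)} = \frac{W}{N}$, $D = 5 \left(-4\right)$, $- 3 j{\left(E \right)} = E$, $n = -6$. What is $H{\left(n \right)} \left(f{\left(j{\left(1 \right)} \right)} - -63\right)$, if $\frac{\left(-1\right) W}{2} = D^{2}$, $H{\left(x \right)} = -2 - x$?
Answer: $9852$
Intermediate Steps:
$j{\left(E \right)} = - \frac{E}{3}$
$D = -20$
$W = -800$ ($W = - 2 \left(-20\right)^{2} = \left(-2\right) 400 = -800$)
$f{\left(N \right)} = - \frac{800}{N}$
$H{\left(n \right)} \left(f{\left(j{\left(1 \right)} \right)} - -63\right) = \left(-2 - -6\right) \left(- \frac{800}{\left(- \frac{1}{3}\right) 1} - -63\right) = \left(-2 + 6\right) \left(- \frac{800}{- \frac{1}{3}} + 63\right) = 4 \left(\left(-800\right) \left(-3\right) + 63\right) = 4 \left(2400 + 63\right) = 4 \cdot 2463 = 9852$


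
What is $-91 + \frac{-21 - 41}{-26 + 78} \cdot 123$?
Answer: $- \frac{6179}{26} \approx -237.65$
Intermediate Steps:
$-91 + \frac{-21 - 41}{-26 + 78} \cdot 123 = -91 + - \frac{62}{52} \cdot 123 = -91 + \left(-62\right) \frac{1}{52} \cdot 123 = -91 - \frac{3813}{26} = - \frac{6179}{26}$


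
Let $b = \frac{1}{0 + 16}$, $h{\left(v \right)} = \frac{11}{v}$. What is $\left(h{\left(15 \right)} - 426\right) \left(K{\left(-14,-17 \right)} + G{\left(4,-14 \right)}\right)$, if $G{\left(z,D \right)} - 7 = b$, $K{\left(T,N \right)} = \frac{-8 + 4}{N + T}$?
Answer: $- \frac{7584631}{2480} \approx -3058.3$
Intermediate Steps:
$K{\left(T,N \right)} = - \frac{4}{N + T}$
$b = \frac{1}{16} \approx 0.0625$
$G{\left(z,D \right)} = \frac{113}{16}$ ($G{\left(z,D \right)} = 7 + \frac{1}{16} = \frac{113}{16}$)
$\left(h{\left(15 \right)} - 426\right) \left(K{\left(-14,-17 \right)} + G{\left(4,-14 \right)}\right) = \left(\frac{11}{15} - 426\right) \left(- \frac{4}{-17 - 14} + \frac{113}{16}\right) = \left(11 \cdot \frac{1}{15} - 426\right) \left(- \frac{4}{-31} + \frac{113}{16}\right) = \left(\frac{11}{15} - 426\right) \left(\left(-4\right) \left(- \frac{1}{31}\right) + \frac{113}{16}\right) = - \frac{6379 \left(\frac{4}{31} + \frac{113}{16}\right)}{15} = \left(- \frac{6379}{15}\right) \frac{3567}{496} = - \frac{7584631}{2480}$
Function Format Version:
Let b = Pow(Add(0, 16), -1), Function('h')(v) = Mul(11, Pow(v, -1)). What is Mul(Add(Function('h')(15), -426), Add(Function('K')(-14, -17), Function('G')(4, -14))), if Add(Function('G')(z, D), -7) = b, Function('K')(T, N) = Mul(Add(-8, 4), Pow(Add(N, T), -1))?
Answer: Rational(-7584631, 2480) ≈ -3058.3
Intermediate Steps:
Function('K')(T, N) = Mul(-4, Pow(Add(N, T), -1))
b = Rational(1, 16) (b = Pow(16, -1) = Rational(1, 16) ≈ 0.062500)
Function('G')(z, D) = Rational(113, 16) (Function('G')(z, D) = Add(7, Rational(1, 16)) = Rational(113, 16))
Mul(Add(Function('h')(15), -426), Add(Function('K')(-14, -17), Function('G')(4, -14))) = Mul(Add(Mul(11, Pow(15, -1)), -426), Add(Mul(-4, Pow(Add(-17, -14), -1)), Rational(113, 16))) = Mul(Add(Mul(11, Rational(1, 15)), -426), Add(Mul(-4, Pow(-31, -1)), Rational(113, 16))) = Mul(Add(Rational(11, 15), -426), Add(Mul(-4, Rational(-1, 31)), Rational(113, 16))) = Mul(Rational(-6379, 15), Add(Rational(4, 31), Rational(113, 16))) = Mul(Rational(-6379, 15), Rational(3567, 496)) = Rational(-7584631, 2480)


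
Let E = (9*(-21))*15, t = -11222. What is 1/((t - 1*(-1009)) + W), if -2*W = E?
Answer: -2/17591 ≈ -0.00011369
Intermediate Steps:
E = -2835 (E = -189*15 = -2835)
W = 2835/2 (W = -1/2*(-2835) = 2835/2 ≈ 1417.5)
1/((t - 1*(-1009)) + W) = 1/((-11222 - 1*(-1009)) + 2835/2) = 1/((-11222 + 1009) + 2835/2) = 1/(-10213 + 2835/2) = 1/(-17591/2) = -2/17591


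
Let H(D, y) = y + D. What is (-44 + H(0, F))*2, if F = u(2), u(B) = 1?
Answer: -86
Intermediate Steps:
F = 1
H(D, y) = D + y
(-44 + H(0, F))*2 = (-44 + (0 + 1))*2 = (-44 + 1)*2 = -43*2 = -86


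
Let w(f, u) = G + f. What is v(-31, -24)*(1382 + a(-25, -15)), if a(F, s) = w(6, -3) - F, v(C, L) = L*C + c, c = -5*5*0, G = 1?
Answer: 1052016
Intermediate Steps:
c = 0 (c = -25*0 = 0)
w(f, u) = 1 + f
v(C, L) = C*L (v(C, L) = L*C + 0 = C*L + 0 = C*L)
a(F, s) = 7 - F (a(F, s) = (1 + 6) - F = 7 - F)
v(-31, -24)*(1382 + a(-25, -15)) = (-31*(-24))*(1382 + (7 - 1*(-25))) = 744*(1382 + (7 + 25)) = 744*(1382 + 32) = 744*1414 = 1052016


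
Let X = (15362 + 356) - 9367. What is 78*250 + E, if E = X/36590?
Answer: 713511351/36590 ≈ 19500.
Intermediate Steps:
X = 6351 (X = 15718 - 9367 = 6351)
E = 6351/36590 ≈ 0.17357
78*250 + E = 78*250 + 6351/36590 = 19500 + 6351/36590 = 713511351/36590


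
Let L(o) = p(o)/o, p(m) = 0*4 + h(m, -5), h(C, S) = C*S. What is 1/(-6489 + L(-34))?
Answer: -1/6494 ≈ -0.00015399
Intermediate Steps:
p(m) = -5*m (p(m) = 0*4 + m*(-5) = 0 - 5*m = -5*m)
L(o) = -5 (L(o) = (-5*o)/o = -5)
1/(-6489 + L(-34)) = 1/(-6489 - 5) = 1/(-6494) = -1/6494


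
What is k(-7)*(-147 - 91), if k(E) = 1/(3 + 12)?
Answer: -238/15 ≈ -15.867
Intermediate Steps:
k(E) = 1/15
k(-7)*(-147 - 91) = (-147 - 91)/15 = (1/15)*(-238) = -238/15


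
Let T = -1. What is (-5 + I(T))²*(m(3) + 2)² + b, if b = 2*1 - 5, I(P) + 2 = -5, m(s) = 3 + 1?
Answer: 5181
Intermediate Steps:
m(s) = 4
I(P) = -7 (I(P) = -2 - 5 = -7)
b = -3 (b = 2 - 5 = -3)
(-5 + I(T))²*(m(3) + 2)² + b = (-5 - 7)²*(4 + 2)² - 3 = (-12)²*6² - 3 = 144*36 - 3 = 5184 - 3 = 5181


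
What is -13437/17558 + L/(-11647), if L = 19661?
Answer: -501708577/204498026 ≈ -2.4534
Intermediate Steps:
-13437/17558 + L/(-11647) = -13437/17558 + 19661/(-11647) = -13437*1/17558 + 19661*(-1/11647) = -13437/17558 - 19661/11647 = -501708577/204498026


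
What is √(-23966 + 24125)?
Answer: √159 ≈ 12.610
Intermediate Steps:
√(-23966 + 24125) = √159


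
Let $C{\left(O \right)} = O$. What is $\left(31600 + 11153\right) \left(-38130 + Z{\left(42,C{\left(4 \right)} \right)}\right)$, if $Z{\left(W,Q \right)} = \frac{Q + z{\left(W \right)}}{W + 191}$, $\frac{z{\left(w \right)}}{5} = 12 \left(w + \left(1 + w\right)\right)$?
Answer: $- \frac{379611839058}{233} \approx -1.6292 \cdot 10^{9}$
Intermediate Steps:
$z{\left(w \right)} = 60 + 120 w$ ($z{\left(w \right)} = 5 \cdot 12 \left(w + \left(1 + w\right)\right) = 5 \cdot 12 \left(1 + 2 w\right) = 5 \left(12 + 24 w\right) = 60 + 120 w$)
$Z{\left(W,Q \right)} = \frac{60 + Q + 120 W}{191 + W}$ ($Z{\left(W,Q \right)} = \frac{Q + \left(60 + 120 W\right)}{W + 191} = \frac{60 + Q + 120 W}{191 + W}$)
$\left(31600 + 11153\right) \left(-38130 + Z{\left(42,C{\left(4 \right)} \right)}\right) = \left(31600 + 11153\right) \left(-38130 + \frac{60 + 4 + 120 \cdot 42}{191 + 42}\right) = 42753 \left(-38130 + \frac{60 + 4 + 5040}{233}\right) = 42753 \left(-38130 + \frac{1}{233} \cdot 5104\right) = 42753 \left(-38130 + \frac{5104}{233}\right) = 42753 \left(- \frac{8879186}{233}\right) = - \frac{379611839058}{233}$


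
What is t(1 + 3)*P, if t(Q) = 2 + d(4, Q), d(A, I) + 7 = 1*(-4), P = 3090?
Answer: -27810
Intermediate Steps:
d(A, I) = -11 (d(A, I) = -7 + 1*(-4) = -7 - 4 = -11)
t(Q) = -9 (t(Q) = 2 - 11 = -9)
t(1 + 3)*P = -9*3090 = -27810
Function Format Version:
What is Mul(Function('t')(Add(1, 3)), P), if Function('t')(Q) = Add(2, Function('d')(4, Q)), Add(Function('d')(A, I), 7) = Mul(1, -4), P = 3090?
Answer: -27810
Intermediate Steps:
Function('d')(A, I) = -11 (Function('d')(A, I) = Add(-7, Mul(1, -4)) = Add(-7, -4) = -11)
Function('t')(Q) = -9 (Function('t')(Q) = Add(2, -11) = -9)
Mul(Function('t')(Add(1, 3)), P) = Mul(-9, 3090) = -27810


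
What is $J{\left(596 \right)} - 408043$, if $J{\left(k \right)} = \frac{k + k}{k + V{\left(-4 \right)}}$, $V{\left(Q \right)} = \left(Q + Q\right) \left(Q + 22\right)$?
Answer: $- \frac{46108561}{113} \approx -4.0804 \cdot 10^{5}$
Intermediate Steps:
$V{\left(Q \right)} = 2 Q \left(22 + Q\right)$
$J{\left(k \right)} = \frac{2 k}{-144 + k}$ ($J{\left(k \right)} = \frac{k + k}{k + 2 \left(-4\right) \left(22 - 4\right)} = \frac{2 k}{k + 2 \left(-4\right) 18} = \frac{2 k}{k - 144} = \frac{2 k}{-144 + k}$)
$J{\left(596 \right)} - 408043 = 2 \cdot 596 \frac{1}{-144 + 596} - 408043 = 2 \cdot 596 \cdot \frac{1}{452} - 408043 = \frac{298}{113} - 408043 = - \frac{46108561}{113}$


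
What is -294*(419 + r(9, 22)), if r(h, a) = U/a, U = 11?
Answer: -123333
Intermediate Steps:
r(h, a) = 11/a
-294*(419 + r(9, 22)) = -294*(419 + 11/22) = -294*(419 + 11*(1/22)) = -294*(419 + ½) = -294*839/2 = -123333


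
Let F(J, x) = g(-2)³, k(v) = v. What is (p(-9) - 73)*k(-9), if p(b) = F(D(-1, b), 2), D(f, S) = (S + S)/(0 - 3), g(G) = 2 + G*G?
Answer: -1287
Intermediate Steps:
g(G) = 2 + G²
D(f, S) = -2*S/3 (D(f, S) = (2*S)/(-3) = (2*S)*(-⅓) = -2*S/3)
F(J, x) = 216 (F(J, x) = (2 + (-2)²)³ = (2 + 4)³ = 6³ = 216)
p(b) = 216
(p(-9) - 73)*k(-9) = (216 - 73)*(-9) = 143*(-9) = -1287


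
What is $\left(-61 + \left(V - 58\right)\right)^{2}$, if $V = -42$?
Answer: $25921$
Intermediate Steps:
$\left(-61 + \left(V - 58\right)\right)^{2} = \left(-61 - 100\right)^{2} = \left(-161\right)^{2} = 25921$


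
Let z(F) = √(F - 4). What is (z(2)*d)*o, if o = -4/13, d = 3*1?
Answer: -12*I*√2/13 ≈ -1.3054*I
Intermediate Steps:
d = 3
o = -4/13 (o = -4*1/13 = -4/13 ≈ -0.30769)
z(F) = √(-4 + F)
(z(2)*d)*o = (√(-4 + 2)*3)*(-4/13) = (√(-2)*3)*(-4/13) = ((I*√2)*3)*(-4/13) = (3*I*√2)*(-4/13) = -12*I*√2/13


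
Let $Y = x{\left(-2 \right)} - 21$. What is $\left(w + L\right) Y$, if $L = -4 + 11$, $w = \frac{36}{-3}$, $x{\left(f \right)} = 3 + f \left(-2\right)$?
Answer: $70$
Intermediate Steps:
$x{\left(f \right)} = 3 - 2 f$
$w = -12$ ($w = 36 \left(- \frac{1}{3}\right) = -12$)
$L = 7$
$Y = -14$ ($Y = \left(3 - -4\right) - 21 = \left(3 + 4\right) - 21 = 7 - 21 = -14$)
$\left(w + L\right) Y = \left(-12 + 7\right) \left(-14\right) = \left(-5\right) \left(-14\right) = 70$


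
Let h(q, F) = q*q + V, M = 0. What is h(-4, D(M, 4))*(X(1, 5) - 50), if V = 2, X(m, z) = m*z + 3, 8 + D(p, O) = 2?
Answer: -756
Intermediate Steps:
D(p, O) = -6 (D(p, O) = -8 + 2 = -6)
X(m, z) = 3 + m*z
h(q, F) = 2 + q² (h(q, F) = q*q + 2 = q² + 2 = 2 + q²)
h(-4, D(M, 4))*(X(1, 5) - 50) = (2 + (-4)²)*((3 + 1*5) - 50) = (2 + 16)*((3 + 5) - 50) = 18*(8 - 50) = 18*(-42) = -756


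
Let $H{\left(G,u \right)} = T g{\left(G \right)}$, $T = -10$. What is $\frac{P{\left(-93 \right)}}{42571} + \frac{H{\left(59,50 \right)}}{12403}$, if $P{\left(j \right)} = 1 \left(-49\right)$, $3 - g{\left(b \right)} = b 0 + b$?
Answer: $\frac{23232013}{528008113} \approx 0.043999$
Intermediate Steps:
$g{\left(b \right)} = 3 - b$ ($g{\left(b \right)} = 3 - \left(b 0 + b\right) = 3 - \left(0 + b\right) = 3 - b$)
$P{\left(j \right)} = -49$
$H{\left(G,u \right)} = -30 + 10 G$ ($H{\left(G,u \right)} = - 10 \left(3 - G\right) = -30 + 10 G$)
$\frac{P{\left(-93 \right)}}{42571} + \frac{H{\left(59,50 \right)}}{12403} = - \frac{49}{42571} + \frac{-30 + 10 \cdot 59}{12403} = \left(-49\right) \frac{1}{42571} + \left(-30 + 590\right) \frac{1}{12403} = - \frac{49}{42571} + 560 \cdot \frac{1}{12403} = - \frac{49}{42571} + \frac{560}{12403} = \frac{23232013}{528008113}$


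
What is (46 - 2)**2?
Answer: 1936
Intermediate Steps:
(46 - 2)**2 = 44**2 = 1936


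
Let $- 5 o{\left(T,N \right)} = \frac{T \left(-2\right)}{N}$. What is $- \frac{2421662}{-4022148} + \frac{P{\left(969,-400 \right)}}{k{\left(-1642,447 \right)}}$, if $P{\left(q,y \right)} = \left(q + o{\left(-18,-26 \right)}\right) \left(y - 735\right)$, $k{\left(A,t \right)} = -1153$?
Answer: $\frac{170295195037}{178366794} \approx 954.75$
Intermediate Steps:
$o{\left(T,N \right)} = \frac{2 T}{5 N}$ ($o{\left(T,N \right)} = - \frac{T \left(-2\right) \frac{1}{N}}{5} = - \frac{- 2 T \frac{1}{N}}{5} = - \frac{\left(-2\right) T \frac{1}{N}}{5} = \frac{2 T}{5 N}$)
$P{\left(q,y \right)} = \left(-735 + y\right) \left(\frac{18}{65} + q\right)$ ($P{\left(q,y \right)} = \left(q + \frac{2}{5} \left(-18\right) \frac{1}{-26}\right) \left(y - 735\right) = \left(q + \frac{2}{5} \left(-18\right) \left(- \frac{1}{26}\right)\right) \left(-735 + y\right) = \left(q + \frac{18}{65}\right) \left(-735 + y\right) = \left(\frac{18}{65} + q\right) \left(-735 + y\right) = \left(-735 + y\right) \left(\frac{18}{65} + q\right)$)
$- \frac{2421662}{-4022148} + \frac{P{\left(969,-400 \right)}}{k{\left(-1642,447 \right)}} = - \frac{2421662}{-4022148} + \frac{- \frac{2646}{13} - 712215 + \frac{18}{65} \left(-400\right) + 969 \left(-400\right)}{-1153} = \left(-2421662\right) \left(- \frac{1}{4022148}\right) + \left(- \frac{2646}{13} - 712215 - \frac{1440}{13} - 387600\right) \left(- \frac{1}{1153}\right) = \frac{1210831}{2011074} - - \frac{14301681}{14989} = \frac{1210831}{2011074} + \frac{14301681}{14989} = \frac{170295195037}{178366794}$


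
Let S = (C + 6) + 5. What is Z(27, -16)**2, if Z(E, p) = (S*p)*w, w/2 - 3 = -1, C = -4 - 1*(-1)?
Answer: 262144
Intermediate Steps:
C = -3 (C = -4 + 1 = -3)
w = 4 (w = 6 + 2*(-1) = 6 - 2 = 4)
S = 8 (S = (-3 + 6) + 5 = 3 + 5 = 8)
Z(E, p) = 32*p (Z(E, p) = (8*p)*4 = 32*p)
Z(27, -16)**2 = (32*(-16))**2 = (-512)**2 = 262144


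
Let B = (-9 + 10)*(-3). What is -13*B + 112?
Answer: 151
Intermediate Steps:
B = -3 (B = 1*(-3) = -3)
-13*B + 112 = -13*(-3) + 112 = 39 + 112 = 151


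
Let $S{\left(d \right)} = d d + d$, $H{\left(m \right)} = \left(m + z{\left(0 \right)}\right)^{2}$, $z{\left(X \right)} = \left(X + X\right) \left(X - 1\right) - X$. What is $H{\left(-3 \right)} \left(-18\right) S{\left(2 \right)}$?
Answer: $-972$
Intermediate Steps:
$z{\left(X \right)} = - X + 2 X \left(-1 + X\right)$ ($z{\left(X \right)} = 2 X \left(-1 + X\right) - X = - X + 2 X \left(-1 + X\right)$)
$H{\left(m \right)} = m^{2}$ ($H{\left(m \right)} = \left(m + 0 \left(-3 + 2 \cdot 0\right)\right)^{2} = \left(m + 0 \left(-3 + 0\right)\right)^{2} = \left(m + 0 \left(-3\right)\right)^{2} = \left(m + 0\right)^{2} = m^{2}$)
$S{\left(d \right)} = d + d^{2}$ ($S{\left(d \right)} = d^{2} + d = d + d^{2}$)
$H{\left(-3 \right)} \left(-18\right) S{\left(2 \right)} = \left(-3\right)^{2} \left(-18\right) 2 \left(1 + 2\right) = 9 \left(-18\right) 2 \cdot 3 = \left(-162\right) 6 = -972$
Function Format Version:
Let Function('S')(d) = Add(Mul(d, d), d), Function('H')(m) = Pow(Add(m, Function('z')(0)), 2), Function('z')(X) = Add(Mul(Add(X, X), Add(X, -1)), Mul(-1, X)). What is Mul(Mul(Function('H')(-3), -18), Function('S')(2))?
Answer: -972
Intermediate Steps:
Function('z')(X) = Add(Mul(-1, X), Mul(2, X, Add(-1, X))) (Function('z')(X) = Add(Mul(Mul(2, X), Add(-1, X)), Mul(-1, X)) = Add(Mul(2, X, Add(-1, X)), Mul(-1, X)) = Add(Mul(-1, X), Mul(2, X, Add(-1, X))))
Function('H')(m) = Pow(m, 2) (Function('H')(m) = Pow(Add(m, Mul(0, Add(-3, Mul(2, 0)))), 2) = Pow(Add(m, Mul(0, Add(-3, 0))), 2) = Pow(Add(m, Mul(0, -3)), 2) = Pow(Add(m, 0), 2) = Pow(m, 2))
Function('S')(d) = Add(d, Pow(d, 2)) (Function('S')(d) = Add(Pow(d, 2), d) = Add(d, Pow(d, 2)))
Mul(Mul(Function('H')(-3), -18), Function('S')(2)) = Mul(Mul(Pow(-3, 2), -18), Mul(2, Add(1, 2))) = Mul(Mul(9, -18), Mul(2, 3)) = Mul(-162, 6) = -972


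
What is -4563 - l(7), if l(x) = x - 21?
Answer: -4549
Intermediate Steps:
l(x) = -21 + x
-4563 - l(7) = -4563 - (-21 + 7) = -4563 - 1*(-14) = -4563 + 14 = -4549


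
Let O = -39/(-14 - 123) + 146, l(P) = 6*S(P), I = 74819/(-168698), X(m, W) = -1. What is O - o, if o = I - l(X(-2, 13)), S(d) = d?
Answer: 3252457065/23111626 ≈ 140.73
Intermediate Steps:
I = -74819/168698 (I = 74819*(-1/168698) = -74819/168698 ≈ -0.44351)
l(P) = 6*P
O = 20041/137 (O = -39/(-137) + 146 = -1/137*(-39) + 146 = 39/137 + 146 = 20041/137 ≈ 146.28)
o = 937369/168698 (o = -74819/168698 - 6*(-1) = -74819/168698 - 1*(-6) = -74819/168698 + 6 = 937369/168698 ≈ 5.5565)
O - o = 20041/137 - 1*937369/168698 = 20041/137 - 937369/168698 = 3252457065/23111626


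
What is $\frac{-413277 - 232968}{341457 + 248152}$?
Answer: $- \frac{646245}{589609} \approx -1.0961$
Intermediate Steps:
$\frac{-413277 - 232968}{341457 + 248152} = - \frac{646245}{589609}$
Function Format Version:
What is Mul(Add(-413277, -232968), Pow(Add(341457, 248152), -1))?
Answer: Rational(-646245, 589609) ≈ -1.0961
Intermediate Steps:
Mul(Add(-413277, -232968), Pow(Add(341457, 248152), -1)) = Mul(-646245, Pow(589609, -1)) = Mul(-646245, Rational(1, 589609)) = Rational(-646245, 589609)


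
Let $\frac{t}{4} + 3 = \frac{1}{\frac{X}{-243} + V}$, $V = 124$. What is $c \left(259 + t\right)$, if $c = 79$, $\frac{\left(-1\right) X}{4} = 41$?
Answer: $\frac{147810659}{7574} \approx 19516.0$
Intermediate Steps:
$X = -164$ ($X = \left(-4\right) 41 = -164$)
$t = - \frac{90645}{7574}$ ($t = -12 + \frac{4}{- \frac{164}{-243} + 124} = -12 + \frac{4}{\left(-164\right) \left(- \frac{1}{243}\right) + 124} = -12 + \frac{4}{\frac{164}{243} + 124} = -12 + \frac{4}{\frac{30296}{243}} = -12 + 4 \cdot \frac{243}{30296} = -12 + \frac{243}{7574} = - \frac{90645}{7574} \approx -11.968$)
$c \left(259 + t\right) = 79 \left(259 - \frac{90645}{7574}\right) = 79 \cdot \frac{1871021}{7574} = \frac{147810659}{7574}$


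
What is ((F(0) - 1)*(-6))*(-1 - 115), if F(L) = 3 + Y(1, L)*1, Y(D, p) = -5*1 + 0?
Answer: -2088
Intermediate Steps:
Y(D, p) = -5 (Y(D, p) = -5 + 0 = -5)
F(L) = -2 (F(L) = 3 - 5*1 = 3 - 5 = -2)
((F(0) - 1)*(-6))*(-1 - 115) = ((-2 - 1)*(-6))*(-1 - 115) = -3*(-6)*(-116) = 18*(-116) = -2088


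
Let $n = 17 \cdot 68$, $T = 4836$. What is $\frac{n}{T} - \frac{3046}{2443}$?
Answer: $- \frac{2976587}{2953587} \approx -1.0078$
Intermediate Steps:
$n = 1156$
$\frac{n}{T} - \frac{3046}{2443} = \frac{1156}{4836} - \frac{3046}{2443} = 1156 \cdot \frac{1}{4836} - \frac{3046}{2443} = \frac{289}{1209} - \frac{3046}{2443} = - \frac{2976587}{2953587}$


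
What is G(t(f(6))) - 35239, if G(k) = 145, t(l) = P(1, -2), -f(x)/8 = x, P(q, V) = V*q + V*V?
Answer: -35094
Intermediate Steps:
P(q, V) = V² + V*q (P(q, V) = V*q + V² = V² + V*q)
f(x) = -8*x
t(l) = 2 (t(l) = -2*(-2 + 1) = -2*(-1) = 2)
G(t(f(6))) - 35239 = 145 - 35239 = -35094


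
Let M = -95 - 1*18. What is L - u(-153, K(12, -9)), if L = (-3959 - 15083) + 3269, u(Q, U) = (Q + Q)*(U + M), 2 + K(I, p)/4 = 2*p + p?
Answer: -85847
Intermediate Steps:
M = -113 (M = -95 - 18 = -113)
K(I, p) = -8 + 12*p (K(I, p) = -8 + 4*(2*p + p) = -8 + 4*(3*p) = -8 + 12*p)
u(Q, U) = 2*Q*(-113 + U) (u(Q, U) = (Q + Q)*(U - 113) = (2*Q)*(-113 + U) = 2*Q*(-113 + U))
L = -15773 (L = -19042 + 3269 = -15773)
L - u(-153, K(12, -9)) = -15773 - 2*(-153)*(-113 + (-8 + 12*(-9))) = -15773 - 2*(-153)*(-113 + (-8 - 108)) = -15773 - 2*(-153)*(-113 - 116) = -15773 - 2*(-153)*(-229) = -15773 - 1*70074 = -15773 - 70074 = -85847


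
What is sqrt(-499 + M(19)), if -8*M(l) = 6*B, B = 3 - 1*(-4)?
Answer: I*sqrt(2017)/2 ≈ 22.456*I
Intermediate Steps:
B = 7 (B = 3 + 4 = 7)
M(l) = -21/4 (M(l) = -3*7/4 = -1/8*42 = -21/4)
sqrt(-499 + M(19)) = sqrt(-499 - 21/4) = sqrt(-2017/4) = I*sqrt(2017)/2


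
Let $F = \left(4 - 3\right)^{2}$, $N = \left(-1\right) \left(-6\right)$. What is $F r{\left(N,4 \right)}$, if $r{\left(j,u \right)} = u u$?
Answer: $16$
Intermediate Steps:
$N = 6$
$F = 1$ ($F = 1^{2} = 1$)
$r{\left(j,u \right)} = u^{2}$
$F r{\left(N,4 \right)} = 1 \cdot 4^{2} = 1 \cdot 16 = 16$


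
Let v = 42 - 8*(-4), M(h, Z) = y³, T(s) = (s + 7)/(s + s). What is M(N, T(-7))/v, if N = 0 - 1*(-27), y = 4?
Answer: 32/37 ≈ 0.86486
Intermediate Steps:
T(s) = (7 + s)/(2*s) (T(s) = (7 + s)/((2*s)) = (7 + s)*(1/(2*s)) = (7 + s)/(2*s))
N = 27 (N = 0 + 27 = 27)
M(h, Z) = 64 (M(h, Z) = 4³ = 64)
v = 74 (v = 42 + 32 = 74)
M(N, T(-7))/v = 64/74 = 64*(1/74) = 32/37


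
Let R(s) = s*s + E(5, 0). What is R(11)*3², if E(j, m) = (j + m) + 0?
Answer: 1134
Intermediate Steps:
E(j, m) = j + m
R(s) = 5 + s² (R(s) = s*s + (5 + 0) = s² + 5 = 5 + s²)
R(11)*3² = (5 + 11²)*3² = (5 + 121)*9 = 126*9 = 1134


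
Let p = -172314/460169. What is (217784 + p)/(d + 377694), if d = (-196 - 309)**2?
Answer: 100217273182/291157669511 ≈ 0.34420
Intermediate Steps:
d = 255025 (d = (-505)**2 = 255025)
p = -172314/460169 (p = -172314*1/460169 = -172314/460169 ≈ -0.37446)
(217784 + p)/(d + 377694) = (217784 - 172314/460169)/(255025 + 377694) = (100217273182/460169)/632719 = (100217273182/460169)*(1/632719) = 100217273182/291157669511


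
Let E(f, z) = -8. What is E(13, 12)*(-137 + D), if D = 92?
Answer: 360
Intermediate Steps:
E(13, 12)*(-137 + D) = -8*(-137 + 92) = -8*(-45) = 360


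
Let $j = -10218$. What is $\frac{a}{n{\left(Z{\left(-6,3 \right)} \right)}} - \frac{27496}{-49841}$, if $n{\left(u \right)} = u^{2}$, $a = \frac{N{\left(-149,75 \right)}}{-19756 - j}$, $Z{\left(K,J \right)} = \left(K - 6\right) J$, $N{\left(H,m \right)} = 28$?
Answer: $\frac{84970869865}{154024240392} \approx 0.55167$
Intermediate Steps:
$Z{\left(K,J \right)} = J \left(-6 + K\right)$ ($Z{\left(K,J \right)} = \left(-6 + K\right) J = J \left(-6 + K\right)$)
$a = - \frac{14}{4769}$ ($a = \frac{28}{-19756 - -10218} = \frac{28}{-19756 + 10218} = \frac{28}{-9538} = 28 \left(- \frac{1}{9538}\right) = - \frac{14}{4769} \approx -0.0029356$)
$\frac{a}{n{\left(Z{\left(-6,3 \right)} \right)}} - \frac{27496}{-49841} = - \frac{14}{4769 \left(3 \left(-6 - 6\right)\right)^{2}} - \frac{27496}{-49841} = - \frac{14}{4769 \left(3 \left(-12\right)\right)^{2}} - - \frac{27496}{49841} = - \frac{14}{4769 \left(-36\right)^{2}} + \frac{27496}{49841} = - \frac{14}{4769 \cdot 1296} + \frac{27496}{49841} = \left(- \frac{14}{4769}\right) \frac{1}{1296} + \frac{27496}{49841} = - \frac{7}{3090312} + \frac{27496}{49841} = \frac{84970869865}{154024240392}$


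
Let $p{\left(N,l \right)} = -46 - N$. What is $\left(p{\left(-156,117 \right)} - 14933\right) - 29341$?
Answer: $-44164$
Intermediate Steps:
$\left(p{\left(-156,117 \right)} - 14933\right) - 29341 = \left(\left(-46 - -156\right) - 14933\right) - 29341 = \left(\left(-46 + 156\right) - 14933\right) - 29341 = \left(110 - 14933\right) - 29341 = -14823 - 29341 = -44164$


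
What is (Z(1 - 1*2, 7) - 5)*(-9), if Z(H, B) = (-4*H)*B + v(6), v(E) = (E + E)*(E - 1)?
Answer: -747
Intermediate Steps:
v(E) = 2*E*(-1 + E) (v(E) = (2*E)*(-1 + E) = 2*E*(-1 + E))
Z(H, B) = 60 - 4*B*H (Z(H, B) = (-4*H)*B + 2*6*(-1 + 6) = -4*B*H + 2*6*5 = -4*B*H + 60 = 60 - 4*B*H)
(Z(1 - 1*2, 7) - 5)*(-9) = ((60 - 4*7*(1 - 1*2)) - 5)*(-9) = ((60 - 4*7*(1 - 2)) - 5)*(-9) = ((60 - 4*7*(-1)) - 5)*(-9) = ((60 + 28) - 5)*(-9) = (88 - 5)*(-9) = 83*(-9) = -747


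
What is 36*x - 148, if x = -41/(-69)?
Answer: -2912/23 ≈ -126.61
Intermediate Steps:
x = 41/69 (x = -41*(-1/69) = 41/69 ≈ 0.59420)
36*x - 148 = 36*(41/69) - 148 = 492/23 - 148 = -2912/23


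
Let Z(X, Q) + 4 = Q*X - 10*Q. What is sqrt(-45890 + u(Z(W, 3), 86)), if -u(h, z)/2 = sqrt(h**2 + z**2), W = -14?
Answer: sqrt(-45890 - 4*sqrt(3293)) ≈ 214.75*I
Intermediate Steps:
Z(X, Q) = -4 - 10*Q + Q*X (Z(X, Q) = -4 + (Q*X - 10*Q) = -4 + (-10*Q + Q*X) = -4 - 10*Q + Q*X)
u(h, z) = -2*sqrt(h**2 + z**2)
sqrt(-45890 + u(Z(W, 3), 86)) = sqrt(-45890 - 2*sqrt((-4 - 10*3 + 3*(-14))**2 + 86**2)) = sqrt(-45890 - 2*sqrt((-4 - 30 - 42)**2 + 7396)) = sqrt(-45890 - 2*sqrt((-76)**2 + 7396)) = sqrt(-45890 - 2*sqrt(5776 + 7396)) = sqrt(-45890 - 4*sqrt(3293))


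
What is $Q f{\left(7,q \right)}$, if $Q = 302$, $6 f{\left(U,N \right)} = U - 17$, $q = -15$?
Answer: $- \frac{1510}{3} \approx -503.33$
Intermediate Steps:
$f{\left(U,N \right)} = - \frac{17}{6} + \frac{U}{6}$ ($f{\left(U,N \right)} = \frac{U - 17}{6} = \frac{-17 + U}{6} = - \frac{17}{6} + \frac{U}{6}$)
$Q f{\left(7,q \right)} = 302 \left(- \frac{17}{6} + \frac{1}{6} \cdot 7\right) = 302 \left(- \frac{17}{6} + \frac{7}{6}\right) = 302 \left(- \frac{5}{3}\right) = - \frac{1510}{3}$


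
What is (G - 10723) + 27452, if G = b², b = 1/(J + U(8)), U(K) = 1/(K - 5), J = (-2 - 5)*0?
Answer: 16738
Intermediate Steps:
J = 0 (J = -7*0 = 0)
U(K) = 1/(-5 + K)
b = 3 (b = 1/(0 + 1/(-5 + 8)) = 1/(0 + 1/3) = 1/(0 + ⅓) = 1/(⅓) = 3)
G = 9 (G = 3² = 9)
(G - 10723) + 27452 = (9 - 10723) + 27452 = -10714 + 27452 = 16738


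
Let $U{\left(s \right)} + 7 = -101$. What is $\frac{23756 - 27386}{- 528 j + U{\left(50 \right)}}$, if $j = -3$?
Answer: $- \frac{605}{246} \approx -2.4594$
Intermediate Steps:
$U{\left(s \right)} = -108$ ($U{\left(s \right)} = -7 - 101 = -108$)
$\frac{23756 - 27386}{- 528 j + U{\left(50 \right)}} = \frac{23756 - 27386}{\left(-528\right) \left(-3\right) - 108} = - \frac{3630}{1584 - 108} = - \frac{3630}{1476} = \left(-3630\right) \frac{1}{1476} = - \frac{605}{246}$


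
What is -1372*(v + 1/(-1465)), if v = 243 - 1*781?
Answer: 1081370612/1465 ≈ 7.3814e+5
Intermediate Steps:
v = -538 (v = 243 - 781 = -538)
-1372*(v + 1/(-1465)) = -1372*(-538 + 1/(-1465)) = -1372*(-538 - 1/1465) = -1372*(-788171/1465) = 1081370612/1465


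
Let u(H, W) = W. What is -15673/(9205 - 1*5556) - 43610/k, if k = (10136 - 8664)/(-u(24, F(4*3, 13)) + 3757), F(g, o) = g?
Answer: -297987871853/2685664 ≈ -1.1096e+5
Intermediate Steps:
k = 1472/3745 (k = (10136 - 8664)/(-4*3 + 3757) = 1472/(-1*12 + 3757) = 1472/(-12 + 3757) = 1472/3745 ≈ 0.39306)
-15673/(9205 - 1*5556) - 43610/k = -15673/(9205 - 1*5556) - 43610/1472/3745 = -15673/(9205 - 5556) - 43610*3745/1472 = -15673/3649 - 81659725/736 = -297987871853/2685664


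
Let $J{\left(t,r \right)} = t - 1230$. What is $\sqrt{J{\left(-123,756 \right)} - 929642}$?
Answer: $i \sqrt{930995} \approx 964.88 i$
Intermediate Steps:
$J{\left(t,r \right)} = -1230 + t$
$\sqrt{J{\left(-123,756 \right)} - 929642} = \sqrt{\left(-1230 - 123\right) - 929642} = \sqrt{-1353 - 929642} = \sqrt{-930995} = i \sqrt{930995}$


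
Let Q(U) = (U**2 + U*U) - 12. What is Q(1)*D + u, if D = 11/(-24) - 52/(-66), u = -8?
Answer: -497/44 ≈ -11.295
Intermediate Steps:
D = 29/88 (D = 11*(-1/24) - 52*(-1/66) = -11/24 + 26/33 = 29/88 ≈ 0.32955)
Q(U) = -12 + 2*U**2 (Q(U) = (U**2 + U**2) - 12 = 2*U**2 - 12 = -12 + 2*U**2)
Q(1)*D + u = (-12 + 2*1**2)*(29/88) - 8 = (-12 + 2*1)*(29/88) - 8 = (-12 + 2)*(29/88) - 8 = -10*29/88 - 8 = -145/44 - 8 = -497/44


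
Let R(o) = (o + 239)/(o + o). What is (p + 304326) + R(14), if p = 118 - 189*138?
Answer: 7794389/28 ≈ 2.7837e+5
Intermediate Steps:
p = -25964 (p = 118 - 26082 = -25964)
R(o) = (239 + o)/(2*o) (R(o) = (239 + o)/((2*o)) = (239 + o)*(1/(2*o)) = (239 + o)/(2*o))
(p + 304326) + R(14) = (-25964 + 304326) + (½)*(239 + 14)/14 = 278362 + (½)*(1/14)*253 = 278362 + 253/28 = 7794389/28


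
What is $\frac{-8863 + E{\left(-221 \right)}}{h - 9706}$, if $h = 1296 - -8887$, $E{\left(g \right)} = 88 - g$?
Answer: $- \frac{8554}{477} \approx -17.933$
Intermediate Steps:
$h = 10183$ ($h = 1296 + 8887 = 10183$)
$\frac{-8863 + E{\left(-221 \right)}}{h - 9706} = \frac{-8863 + \left(88 - -221\right)}{10183 - 9706} = \frac{-8863 + \left(88 + 221\right)}{477} = \left(-8863 + 309\right) \frac{1}{477} = \left(-8554\right) \frac{1}{477} = - \frac{8554}{477}$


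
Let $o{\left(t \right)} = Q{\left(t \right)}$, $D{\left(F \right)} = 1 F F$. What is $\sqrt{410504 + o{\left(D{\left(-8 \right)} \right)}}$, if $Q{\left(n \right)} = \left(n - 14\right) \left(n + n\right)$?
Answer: $2 \sqrt{104226} \approx 645.68$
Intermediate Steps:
$Q{\left(n \right)} = 2 n \left(-14 + n\right)$ ($Q{\left(n \right)} = \left(-14 + n\right) 2 n = 2 n \left(-14 + n\right)$)
$D{\left(F \right)} = F^{2}$ ($D{\left(F \right)} = F F = F^{2}$)
$o{\left(t \right)} = 2 t \left(-14 + t\right)$
$\sqrt{410504 + o{\left(D{\left(-8 \right)} \right)}} = \sqrt{410504 + 2 \left(-8\right)^{2} \left(-14 + \left(-8\right)^{2}\right)} = \sqrt{410504 + 2 \cdot 64 \left(-14 + 64\right)} = \sqrt{410504 + 2 \cdot 64 \cdot 50} = \sqrt{410504 + 6400} = \sqrt{416904} = 2 \sqrt{104226}$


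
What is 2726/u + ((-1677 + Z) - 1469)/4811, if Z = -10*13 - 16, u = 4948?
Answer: -1587015/11902414 ≈ -0.13334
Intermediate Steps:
Z = -146 (Z = -130 - 16 = -146)
2726/u + ((-1677 + Z) - 1469)/4811 = 2726/4948 + ((-1677 - 146) - 1469)/4811 = 2726*(1/4948) + (-1823 - 1469)*(1/4811) = 1363/2474 - 3292*1/4811 = 1363/2474 - 3292/4811 = -1587015/11902414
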